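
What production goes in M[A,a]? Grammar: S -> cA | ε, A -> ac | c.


For [A, a]: 'a' ∈ FIRST(ac)
Entry: A -> ac


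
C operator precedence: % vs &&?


'%' is multiplicative (level 10); '&&' is logical AND (level 2)
Higher level binds tighter
'%' has higher precedence than '&&'


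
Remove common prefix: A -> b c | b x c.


Common prefix: 'b'
Factored: A -> b A', A' -> c | x c


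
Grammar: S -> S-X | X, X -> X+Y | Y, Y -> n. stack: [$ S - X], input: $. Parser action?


handle 'S-X' on top; lookahead ∈ FOLLOW(S) = {-, $}
Action: reduce (S -> S-X)


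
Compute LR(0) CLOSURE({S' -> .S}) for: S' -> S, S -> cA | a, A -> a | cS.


Start: S' -> .S
For each item with dot before a nonterminal B, add B -> .γ for every B-production
Closure: [S' -> .S, S -> .cA, S -> .a]


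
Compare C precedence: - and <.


'-' is additive (level 9); '<' is relational (level 7)
Higher level binds tighter
'-' has higher precedence than '<'


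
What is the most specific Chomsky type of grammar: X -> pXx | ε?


Single nonterminal LHS, but p^n x^n is not regular
Classification: Type 2 (Context-Free)


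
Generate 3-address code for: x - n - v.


Break into single-operator statements:
t1 = x - n
t2 = t1 - v


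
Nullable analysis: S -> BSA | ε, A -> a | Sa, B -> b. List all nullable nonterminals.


A nonterminal is nullable iff some alternative derives ε (directly, or every symbol in it is nullable)
Nullable: {S}


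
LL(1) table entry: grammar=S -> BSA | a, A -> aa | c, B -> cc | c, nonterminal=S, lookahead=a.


For [S, a]: 'a' ∈ FIRST(a)
Entry: S -> a


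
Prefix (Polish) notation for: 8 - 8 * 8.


'*' binds tighter: tree is (- 8 (* 8 8))
Prefix: - 8 * 8 8


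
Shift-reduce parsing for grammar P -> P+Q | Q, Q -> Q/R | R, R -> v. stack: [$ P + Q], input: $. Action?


handle 'P+Q' on top; lookahead ∈ FOLLOW(P) = {+, $}
Action: reduce (P -> P+Q)


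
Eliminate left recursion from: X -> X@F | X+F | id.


Left-recursive alternatives: X@F, X+F; non-recursive: id
Introduce X': X -> idX', X' -> @FX' | +FX' | ε


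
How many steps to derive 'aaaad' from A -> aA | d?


Derivation: A => aA => aaA => aaaA => aaaaA => aaaad
Steps: 5


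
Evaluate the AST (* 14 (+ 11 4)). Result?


Evaluate inner: (+ 11 4) = 15
Evaluate root: (* 14 15) = 210
Result: 210


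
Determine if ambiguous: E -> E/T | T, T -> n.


precedence layered via separate nonterminal T: deterministic
Unambiguous


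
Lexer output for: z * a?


Scan left to right, longest-match per lexeme
Tokens: ID(z), OP(*), ID(a)


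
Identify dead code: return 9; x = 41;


statement follows a return and is unreachable
Dead: 'x = 41'


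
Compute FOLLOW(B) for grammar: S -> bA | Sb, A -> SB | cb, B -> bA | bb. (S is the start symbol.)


$ ∈ FOLLOW(S). For each A -> αBβ: add FIRST(β)\{ε} to FOLLOW(B); if β nullable, add FOLLOW(A).
FOLLOW(B) = {$, b}


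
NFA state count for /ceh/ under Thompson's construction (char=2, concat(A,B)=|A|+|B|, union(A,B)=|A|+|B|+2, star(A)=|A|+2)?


Syntax tree has 3 char leaf(s), 0 union(s), 0 star(s)
chars contribute 3×2 = 6; each union adds +2; each star adds +2
Total: 6 + 0 + 0 = 6 states


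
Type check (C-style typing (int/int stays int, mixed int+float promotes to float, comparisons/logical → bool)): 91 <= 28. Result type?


Operand types: int <= int
Rule: comparison yields bool
Result type: bool


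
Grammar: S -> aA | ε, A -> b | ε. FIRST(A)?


Per alternative of A: FIRST(b) = {b}; FIRST(ε) = {ε}
FIRST(A) = {b, ε}


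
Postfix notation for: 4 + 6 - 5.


Left to right (same or higher precedence on left)
Postfix: 4 6 + 5 -


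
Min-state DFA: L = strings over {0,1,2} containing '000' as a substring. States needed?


KMP-style automaton: 3 progress states + 1 absorbing accept = 4
Minimal DFA: 4 states


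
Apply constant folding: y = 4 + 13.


4 + 13 = 17 at compile time
Optimized: y = 17


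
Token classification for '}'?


Pattern: delimiter/punctuation
Type: PUNCTUATION


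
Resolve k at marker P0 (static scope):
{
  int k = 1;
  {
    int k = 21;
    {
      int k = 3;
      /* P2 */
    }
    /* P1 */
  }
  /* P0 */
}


k declared in the same block as P0
k = 1


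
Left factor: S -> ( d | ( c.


Common prefix: '('
Factored: S -> ( S', S' -> d | c


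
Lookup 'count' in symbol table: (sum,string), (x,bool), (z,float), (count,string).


Lookup 'count' → type string


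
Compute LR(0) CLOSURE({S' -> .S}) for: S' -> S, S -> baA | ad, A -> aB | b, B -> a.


Start: S' -> .S
For each item with dot before a nonterminal B, add B -> .γ for every B-production
Closure: [S' -> .S, S -> .baA, S -> .ad]


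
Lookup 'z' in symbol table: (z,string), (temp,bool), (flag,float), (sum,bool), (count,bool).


Lookup 'z' → type string


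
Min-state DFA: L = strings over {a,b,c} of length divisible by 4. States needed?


Track length mod 4: states 0..3, accept at 0
Minimal DFA: 4 states


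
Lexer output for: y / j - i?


Scan left to right, longest-match per lexeme
Tokens: ID(y), OP(/), ID(j), OP(-), ID(i)


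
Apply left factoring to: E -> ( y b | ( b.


Common prefix: '('
Factored: E -> ( E', E' -> y b | b


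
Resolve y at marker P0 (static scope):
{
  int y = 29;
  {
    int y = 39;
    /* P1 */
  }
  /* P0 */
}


y declared in the same block as P0
y = 29


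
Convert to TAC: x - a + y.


Break into single-operator statements:
t1 = x - a
t2 = t1 + y


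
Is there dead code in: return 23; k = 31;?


statement follows a return and is unreachable
Dead: 'k = 31'


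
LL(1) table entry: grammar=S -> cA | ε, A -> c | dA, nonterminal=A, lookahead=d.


For [A, d]: 'd' ∈ FIRST(dA)
Entry: A -> dA


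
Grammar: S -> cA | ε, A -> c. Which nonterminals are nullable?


A nonterminal is nullable iff some alternative derives ε (directly, or every symbol in it is nullable)
Nullable: {S}


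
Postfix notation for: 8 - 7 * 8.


* has higher precedence, evaluate 7*8 first
Postfix: 8 7 8 * -


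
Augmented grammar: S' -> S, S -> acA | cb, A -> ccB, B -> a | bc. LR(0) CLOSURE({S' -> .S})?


Start: S' -> .S
For each item with dot before a nonterminal B, add B -> .γ for every B-production
Closure: [S' -> .S, S -> .acA, S -> .cb]


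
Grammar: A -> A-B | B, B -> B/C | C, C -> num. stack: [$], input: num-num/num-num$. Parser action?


no handle on stack; shift 'num'
Action: shift


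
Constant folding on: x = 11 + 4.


11 + 4 = 15 at compile time
Optimized: x = 15


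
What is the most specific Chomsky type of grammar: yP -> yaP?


LHS has context (more than one symbol) and |LHS| ≤ |RHS|
Classification: Type 1 (Context-Sensitive)


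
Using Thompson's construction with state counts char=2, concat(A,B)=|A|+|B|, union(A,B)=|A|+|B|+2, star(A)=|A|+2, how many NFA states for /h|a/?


Syntax tree has 2 char leaf(s), 1 union(s), 0 star(s)
chars contribute 2×2 = 4; each union adds +2; each star adds +2
Total: 4 + 2 + 0 = 6 states


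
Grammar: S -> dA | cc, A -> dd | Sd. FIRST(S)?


Per alternative of S: FIRST(dA) = {d}; FIRST(cc) = {c}
FIRST(S) = {c, d}


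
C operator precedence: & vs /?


'/' is multiplicative (level 10); '&' is bitwise AND (level 5)
Higher level binds tighter
'/' has higher precedence than '&'


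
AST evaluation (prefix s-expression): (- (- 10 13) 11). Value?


Evaluate inner: (- 10 13) = -3
Evaluate root: (- -3 11) = -14
Result: -14


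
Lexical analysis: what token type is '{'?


Pattern: delimiter/punctuation
Type: PUNCTUATION


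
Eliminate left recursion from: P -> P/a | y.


Left-recursive alternatives: P/a; non-recursive: y
Introduce P': P -> yP', P' -> /aP' | ε


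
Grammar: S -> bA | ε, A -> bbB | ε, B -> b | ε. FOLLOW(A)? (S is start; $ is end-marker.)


$ ∈ FOLLOW(S). For each A -> αBβ: add FIRST(β)\{ε} to FOLLOW(B); if β nullable, add FOLLOW(A).
FOLLOW(A) = {$}


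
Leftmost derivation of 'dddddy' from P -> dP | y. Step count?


Derivation: P => dP => ddP => dddP => ddddP => dddddP => dddddy
Steps: 6


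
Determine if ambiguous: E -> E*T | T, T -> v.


precedence layered via separate nonterminal T: deterministic
Unambiguous


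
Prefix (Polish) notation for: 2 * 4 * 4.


left-to-right (same/higher precedence on left): tree is (* (* 2 4) 4)
Prefix: * * 2 4 4


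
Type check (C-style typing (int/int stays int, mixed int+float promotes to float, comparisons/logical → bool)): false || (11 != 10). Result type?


Operand types: bool || bool
Rule: logical operators take bool operands and yield bool
Result type: bool


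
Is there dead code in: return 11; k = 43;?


statement follows a return and is unreachable
Dead: 'k = 43'


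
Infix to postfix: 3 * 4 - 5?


Left to right (same or higher precedence on left)
Postfix: 3 4 * 5 -


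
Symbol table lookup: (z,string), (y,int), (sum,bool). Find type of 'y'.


Lookup 'y' → type int


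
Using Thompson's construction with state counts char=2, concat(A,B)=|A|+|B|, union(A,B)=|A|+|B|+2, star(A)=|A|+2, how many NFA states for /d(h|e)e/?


Syntax tree has 4 char leaf(s), 1 union(s), 0 star(s)
chars contribute 4×2 = 8; each union adds +2; each star adds +2
Total: 8 + 2 + 0 = 10 states


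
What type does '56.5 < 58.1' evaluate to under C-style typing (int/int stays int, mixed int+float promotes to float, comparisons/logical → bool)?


Operand types: float < float
Rule: comparison yields bool
Result type: bool


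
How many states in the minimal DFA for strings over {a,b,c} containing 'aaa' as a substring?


KMP-style automaton: 3 progress states + 1 absorbing accept = 4
Minimal DFA: 4 states


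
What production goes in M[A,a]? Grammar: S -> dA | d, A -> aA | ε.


For [A, a]: 'a' ∈ FIRST(aA)
Entry: A -> aA


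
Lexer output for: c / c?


Scan left to right, longest-match per lexeme
Tokens: ID(c), OP(/), ID(c)


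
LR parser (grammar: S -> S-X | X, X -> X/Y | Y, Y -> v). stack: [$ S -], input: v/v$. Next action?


no handle ('S-' is not any RHS); shift 'v'
Action: shift


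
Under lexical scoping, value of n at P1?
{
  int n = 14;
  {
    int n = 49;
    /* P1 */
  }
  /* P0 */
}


n declared in the same block as P1
n = 49


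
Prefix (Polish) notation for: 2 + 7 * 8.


'*' binds tighter: tree is (+ 2 (* 7 8))
Prefix: + 2 * 7 8


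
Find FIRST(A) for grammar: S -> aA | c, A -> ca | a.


Per alternative of A: FIRST(ca) = {c}; FIRST(a) = {a}
FIRST(A) = {a, c}


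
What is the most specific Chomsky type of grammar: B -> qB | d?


Right-linear: every RHS is a terminal or a terminal followed by one nonterminal
Classification: Type 3 (Regular)


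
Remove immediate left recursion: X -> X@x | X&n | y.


Left-recursive alternatives: X@x, X&n; non-recursive: y
Introduce X': X -> yX', X' -> @xX' | &nX' | ε


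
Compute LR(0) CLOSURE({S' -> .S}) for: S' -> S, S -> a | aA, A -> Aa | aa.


Start: S' -> .S
For each item with dot before a nonterminal B, add B -> .γ for every B-production
Closure: [S' -> .S, S -> .a, S -> .aA]


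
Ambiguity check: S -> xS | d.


right-linear, alternatives start with distinct terminals 'x' vs 'd': unique leftmost derivation
Unambiguous


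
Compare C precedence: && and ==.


'==' is equality (level 6); '&&' is logical AND (level 2)
Higher level binds tighter
'==' has higher precedence than '&&'


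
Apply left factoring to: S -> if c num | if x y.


Common prefix: 'if'
Factored: S -> if S', S' -> c num | x y


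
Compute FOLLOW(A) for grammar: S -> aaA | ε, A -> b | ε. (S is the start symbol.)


$ ∈ FOLLOW(S). For each A -> αBβ: add FIRST(β)\{ε} to FOLLOW(B); if β nullable, add FOLLOW(A).
FOLLOW(A) = {$}


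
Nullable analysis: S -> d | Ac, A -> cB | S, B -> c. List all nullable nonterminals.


A nonterminal is nullable iff some alternative derives ε (directly, or every symbol in it is nullable)
Nullable: {}


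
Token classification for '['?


Pattern: delimiter/punctuation
Type: PUNCTUATION


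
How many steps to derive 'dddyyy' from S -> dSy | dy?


Derivation: S => dSy => ddSyy => dddyyy
Steps: 3


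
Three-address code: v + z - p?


Break into single-operator statements:
t1 = v + z
t2 = t1 - p


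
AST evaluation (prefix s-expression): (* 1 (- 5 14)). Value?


Evaluate inner: (- 5 14) = -9
Evaluate root: (* 1 -9) = -9
Result: -9


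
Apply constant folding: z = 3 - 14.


3 - 14 = -11 at compile time
Optimized: z = -11


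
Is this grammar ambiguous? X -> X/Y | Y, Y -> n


precedence layered via separate nonterminal Y: deterministic
Unambiguous


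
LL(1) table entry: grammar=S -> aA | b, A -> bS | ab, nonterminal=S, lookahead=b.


For [S, b]: 'b' ∈ FIRST(b)
Entry: S -> b


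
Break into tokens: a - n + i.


Scan left to right, longest-match per lexeme
Tokens: ID(a), OP(-), ID(n), OP(+), ID(i)


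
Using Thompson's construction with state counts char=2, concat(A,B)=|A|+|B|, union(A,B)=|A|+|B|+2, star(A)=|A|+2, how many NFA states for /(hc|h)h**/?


Syntax tree has 4 char leaf(s), 1 union(s), 2 star(s)
chars contribute 4×2 = 8; each union adds +2; each star adds +2
Total: 8 + 2 + 4 = 14 states


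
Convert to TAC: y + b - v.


Break into single-operator statements:
t1 = y + b
t2 = t1 - v


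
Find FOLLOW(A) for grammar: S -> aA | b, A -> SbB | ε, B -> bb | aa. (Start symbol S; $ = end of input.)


$ ∈ FOLLOW(S). For each A -> αBβ: add FIRST(β)\{ε} to FOLLOW(B); if β nullable, add FOLLOW(A).
FOLLOW(A) = {$, b}


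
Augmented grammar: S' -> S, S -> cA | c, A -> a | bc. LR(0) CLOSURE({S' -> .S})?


Start: S' -> .S
For each item with dot before a nonterminal B, add B -> .γ for every B-production
Closure: [S' -> .S, S -> .cA, S -> .c]


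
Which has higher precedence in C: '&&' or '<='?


'<=' is relational (level 7); '&&' is logical AND (level 2)
Higher level binds tighter
'<=' has higher precedence than '&&'


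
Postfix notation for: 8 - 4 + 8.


Left to right (same or higher precedence on left)
Postfix: 8 4 - 8 +


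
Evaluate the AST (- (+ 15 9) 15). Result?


Evaluate inner: (+ 15 9) = 24
Evaluate root: (- 24 15) = 9
Result: 9


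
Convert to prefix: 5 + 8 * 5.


'*' binds tighter: tree is (+ 5 (* 8 5))
Prefix: + 5 * 8 5


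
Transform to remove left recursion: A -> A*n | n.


Left-recursive alternatives: A*n; non-recursive: n
Introduce A': A -> nA', A' -> *nA' | ε


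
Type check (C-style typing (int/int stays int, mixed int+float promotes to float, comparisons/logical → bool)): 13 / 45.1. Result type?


Operand types: int / float
Rule: mixed int/float promotes to float; int/int stays int
Result type: float


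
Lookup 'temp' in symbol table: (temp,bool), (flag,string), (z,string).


Lookup 'temp' → type bool


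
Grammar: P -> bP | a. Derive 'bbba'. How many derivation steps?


Derivation: P => bP => bbP => bbbP => bbba
Steps: 4


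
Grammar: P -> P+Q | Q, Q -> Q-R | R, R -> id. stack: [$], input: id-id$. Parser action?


no handle on stack; shift 'id'
Action: shift


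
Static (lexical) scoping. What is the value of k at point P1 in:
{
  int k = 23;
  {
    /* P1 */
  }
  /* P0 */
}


P1's block does not declare k; resolves to the enclosing declaration at depth 0
k = 23


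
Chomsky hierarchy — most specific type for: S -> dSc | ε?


Single nonterminal LHS, but d^n c^n is not regular
Classification: Type 2 (Context-Free)


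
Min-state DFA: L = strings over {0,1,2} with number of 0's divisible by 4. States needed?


Track (count of 0) mod 4: states 0..3, accept at 0
Minimal DFA: 4 states


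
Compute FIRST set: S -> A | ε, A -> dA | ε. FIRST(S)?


Per alternative of S: FIRST(A) = {d, ε}; FIRST(ε) = {ε}
FIRST(S) = {d, ε}


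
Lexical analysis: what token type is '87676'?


Pattern: digits only
Type: INTEGER_LITERAL


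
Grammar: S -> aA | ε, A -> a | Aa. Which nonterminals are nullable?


A nonterminal is nullable iff some alternative derives ε (directly, or every symbol in it is nullable)
Nullable: {S}


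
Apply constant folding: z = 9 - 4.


9 - 4 = 5 at compile time
Optimized: z = 5


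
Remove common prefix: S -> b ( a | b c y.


Common prefix: 'b'
Factored: S -> b S', S' -> ( a | c y


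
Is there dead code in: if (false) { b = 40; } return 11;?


condition is constant false, so the whole block is unreachable
Dead: 'if (false) { b = 40; }'


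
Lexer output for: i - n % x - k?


Scan left to right, longest-match per lexeme
Tokens: ID(i), OP(-), ID(n), OP(%), ID(x), OP(-), ID(k)


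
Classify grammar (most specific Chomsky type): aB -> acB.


LHS has context (more than one symbol) and |LHS| ≤ |RHS|
Classification: Type 1 (Context-Sensitive)


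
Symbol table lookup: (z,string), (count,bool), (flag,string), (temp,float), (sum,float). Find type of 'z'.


Lookup 'z' → type string


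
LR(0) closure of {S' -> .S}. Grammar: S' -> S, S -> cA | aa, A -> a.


Start: S' -> .S
For each item with dot before a nonterminal B, add B -> .γ for every B-production
Closure: [S' -> .S, S -> .cA, S -> .aa]


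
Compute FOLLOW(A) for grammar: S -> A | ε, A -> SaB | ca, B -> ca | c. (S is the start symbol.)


$ ∈ FOLLOW(S). For each A -> αBβ: add FIRST(β)\{ε} to FOLLOW(B); if β nullable, add FOLLOW(A).
FOLLOW(A) = {$, a}


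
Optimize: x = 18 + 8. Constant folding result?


18 + 8 = 26 at compile time
Optimized: x = 26


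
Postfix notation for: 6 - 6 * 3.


* has higher precedence, evaluate 6*3 first
Postfix: 6 6 3 * -


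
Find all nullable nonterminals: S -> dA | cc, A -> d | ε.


A nonterminal is nullable iff some alternative derives ε (directly, or every symbol in it is nullable)
Nullable: {A}


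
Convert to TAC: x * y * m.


Break into single-operator statements:
t1 = x * y
t2 = t1 * m


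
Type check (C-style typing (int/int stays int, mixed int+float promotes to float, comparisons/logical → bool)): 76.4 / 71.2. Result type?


Operand types: float / float
Rule: mixed int/float promotes to float; int/int stays int
Result type: float


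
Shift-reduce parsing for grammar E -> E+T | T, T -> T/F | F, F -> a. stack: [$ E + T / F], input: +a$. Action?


handle 'T/F' on top
Action: reduce (T -> T/F)


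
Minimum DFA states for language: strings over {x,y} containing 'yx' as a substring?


KMP-style automaton: 2 progress states + 1 absorbing accept = 3
Minimal DFA: 3 states


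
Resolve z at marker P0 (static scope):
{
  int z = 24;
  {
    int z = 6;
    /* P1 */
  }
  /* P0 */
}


z declared in the same block as P0
z = 24


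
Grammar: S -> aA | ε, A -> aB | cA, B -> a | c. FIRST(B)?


Per alternative of B: FIRST(a) = {a}; FIRST(c) = {c}
FIRST(B) = {a, c}


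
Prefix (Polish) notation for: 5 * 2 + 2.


left-to-right (same/higher precedence on left): tree is (+ (* 5 2) 2)
Prefix: + * 5 2 2


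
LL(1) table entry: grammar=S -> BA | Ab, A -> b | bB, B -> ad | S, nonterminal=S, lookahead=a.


For [S, a]: 'a' ∈ FIRST(BA)
Entry: S -> BA


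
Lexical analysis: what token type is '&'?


Pattern: operator symbol
Type: OPERATOR


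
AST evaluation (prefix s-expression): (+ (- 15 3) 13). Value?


Evaluate inner: (- 15 3) = 12
Evaluate root: (+ 12 13) = 25
Result: 25


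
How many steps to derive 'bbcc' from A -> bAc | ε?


Derivation: A => bAc => bbAcc => bbcc
Steps: 3


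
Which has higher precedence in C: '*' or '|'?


'*' is multiplicative (level 10); '|' is bitwise OR (level 3)
Higher level binds tighter
'*' has higher precedence than '|'


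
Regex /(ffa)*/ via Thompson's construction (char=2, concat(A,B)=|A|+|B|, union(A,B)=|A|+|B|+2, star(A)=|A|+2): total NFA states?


Syntax tree has 3 char leaf(s), 0 union(s), 1 star(s)
chars contribute 3×2 = 6; each union adds +2; each star adds +2
Total: 6 + 0 + 2 = 8 states


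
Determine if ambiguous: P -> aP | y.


right-linear, alternatives start with distinct terminals 'a' vs 'y': unique leftmost derivation
Unambiguous


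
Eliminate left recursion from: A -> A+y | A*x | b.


Left-recursive alternatives: A+y, A*x; non-recursive: b
Introduce A': A -> bA', A' -> +yA' | *xA' | ε


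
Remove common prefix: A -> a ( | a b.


Common prefix: 'a'
Factored: A -> a A', A' -> ( | b


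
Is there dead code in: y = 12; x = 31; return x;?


y is assigned but never read
Dead: 'y = 12'


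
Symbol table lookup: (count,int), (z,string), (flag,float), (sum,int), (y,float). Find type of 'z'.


Lookup 'z' → type string


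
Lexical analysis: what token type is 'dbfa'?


Pattern: letter/underscore followed by alphanumerics, not a keyword
Type: IDENTIFIER


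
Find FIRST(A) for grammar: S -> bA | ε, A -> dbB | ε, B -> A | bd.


Per alternative of A: FIRST(dbB) = {d}; FIRST(ε) = {ε}
FIRST(A) = {d, ε}


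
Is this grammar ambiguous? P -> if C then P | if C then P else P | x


dangling else: 'if C then if C then x else x' parses two ways
Ambiguous


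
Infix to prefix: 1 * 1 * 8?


left-to-right (same/higher precedence on left): tree is (* (* 1 1) 8)
Prefix: * * 1 1 8


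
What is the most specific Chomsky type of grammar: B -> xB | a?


Right-linear: every RHS is a terminal or a terminal followed by one nonterminal
Classification: Type 3 (Regular)


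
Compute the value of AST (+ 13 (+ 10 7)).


Evaluate inner: (+ 10 7) = 17
Evaluate root: (+ 13 17) = 30
Result: 30


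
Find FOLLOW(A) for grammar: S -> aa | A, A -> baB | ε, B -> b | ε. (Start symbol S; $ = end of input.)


$ ∈ FOLLOW(S). For each A -> αBβ: add FIRST(β)\{ε} to FOLLOW(B); if β nullable, add FOLLOW(A).
FOLLOW(A) = {$}


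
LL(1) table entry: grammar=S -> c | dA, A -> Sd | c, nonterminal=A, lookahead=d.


For [A, d]: 'd' ∈ FIRST(Sd)
Entry: A -> Sd


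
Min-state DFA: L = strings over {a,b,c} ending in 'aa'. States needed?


Track the longest suffix of input matching a prefix of 'aa': 3 classes (prefixes of length 0..2)
Minimal DFA: 3 states


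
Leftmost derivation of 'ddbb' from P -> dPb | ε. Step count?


Derivation: P => dPb => ddPbb => ddbb
Steps: 3


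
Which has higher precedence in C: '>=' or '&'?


'>=' is relational (level 7); '&' is bitwise AND (level 5)
Higher level binds tighter
'>=' has higher precedence than '&'


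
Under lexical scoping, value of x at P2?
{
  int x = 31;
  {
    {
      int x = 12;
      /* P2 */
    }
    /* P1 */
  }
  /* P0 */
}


x declared in the same block as P2
x = 12


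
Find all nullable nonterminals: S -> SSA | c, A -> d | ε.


A nonterminal is nullable iff some alternative derives ε (directly, or every symbol in it is nullable)
Nullable: {A}


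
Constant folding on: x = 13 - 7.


13 - 7 = 6 at compile time
Optimized: x = 6


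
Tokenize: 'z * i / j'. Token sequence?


Scan left to right, longest-match per lexeme
Tokens: ID(z), OP(*), ID(i), OP(/), ID(j)


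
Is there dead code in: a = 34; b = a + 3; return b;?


a is read by b's definition; b is returned
No dead code


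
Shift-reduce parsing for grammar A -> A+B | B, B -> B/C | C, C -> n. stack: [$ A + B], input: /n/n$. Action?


'/' can extend B; shift to build B -> B/C
Action: shift


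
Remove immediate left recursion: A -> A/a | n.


Left-recursive alternatives: A/a; non-recursive: n
Introduce A': A -> nA', A' -> /aA' | ε


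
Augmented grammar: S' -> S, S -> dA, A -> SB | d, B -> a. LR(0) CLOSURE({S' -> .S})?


Start: S' -> .S
For each item with dot before a nonterminal B, add B -> .γ for every B-production
Closure: [S' -> .S, S -> .dA]


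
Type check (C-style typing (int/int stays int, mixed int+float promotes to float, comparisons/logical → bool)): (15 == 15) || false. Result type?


Operand types: bool || bool
Rule: logical operators take bool operands and yield bool
Result type: bool


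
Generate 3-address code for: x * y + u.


Break into single-operator statements:
t1 = x * y
t2 = t1 + u


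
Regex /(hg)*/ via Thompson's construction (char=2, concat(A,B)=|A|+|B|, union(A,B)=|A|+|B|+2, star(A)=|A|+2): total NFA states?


Syntax tree has 2 char leaf(s), 0 union(s), 1 star(s)
chars contribute 2×2 = 4; each union adds +2; each star adds +2
Total: 4 + 0 + 2 = 6 states


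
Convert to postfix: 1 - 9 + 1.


Left to right (same or higher precedence on left)
Postfix: 1 9 - 1 +


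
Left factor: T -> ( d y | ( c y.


Common prefix: '('
Factored: T -> ( T', T' -> d y | c y


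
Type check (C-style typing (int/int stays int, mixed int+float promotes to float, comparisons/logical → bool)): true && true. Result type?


Operand types: bool && bool
Rule: logical operators take bool operands and yield bool
Result type: bool


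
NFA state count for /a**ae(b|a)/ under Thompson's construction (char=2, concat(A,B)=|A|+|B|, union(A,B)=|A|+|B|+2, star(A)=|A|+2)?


Syntax tree has 5 char leaf(s), 1 union(s), 2 star(s)
chars contribute 5×2 = 10; each union adds +2; each star adds +2
Total: 10 + 2 + 4 = 16 states


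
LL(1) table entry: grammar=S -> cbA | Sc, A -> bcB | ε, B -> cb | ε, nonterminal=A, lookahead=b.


For [A, b]: 'b' ∈ FIRST(bcB)
Entry: A -> bcB


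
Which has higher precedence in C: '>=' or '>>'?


'>>' is shift (level 8); '>=' is relational (level 7)
Higher level binds tighter
'>>' has higher precedence than '>='


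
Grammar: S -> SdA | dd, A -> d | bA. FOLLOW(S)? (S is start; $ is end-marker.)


$ ∈ FOLLOW(S). For each A -> αBβ: add FIRST(β)\{ε} to FOLLOW(B); if β nullable, add FOLLOW(A).
FOLLOW(S) = {$, d}


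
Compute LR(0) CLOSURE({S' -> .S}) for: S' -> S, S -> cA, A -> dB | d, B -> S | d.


Start: S' -> .S
For each item with dot before a nonterminal B, add B -> .γ for every B-production
Closure: [S' -> .S, S -> .cA]


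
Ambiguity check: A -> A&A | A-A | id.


'id&id-id' has two parse trees (no precedence encoded between & and -)
Ambiguous


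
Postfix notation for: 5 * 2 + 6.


Left to right (same or higher precedence on left)
Postfix: 5 2 * 6 +


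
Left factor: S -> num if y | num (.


Common prefix: 'num'
Factored: S -> num S', S' -> if y | (


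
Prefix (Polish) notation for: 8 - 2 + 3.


left-to-right (same/higher precedence on left): tree is (+ (- 8 2) 3)
Prefix: + - 8 2 3


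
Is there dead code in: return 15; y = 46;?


statement follows a return and is unreachable
Dead: 'y = 46'


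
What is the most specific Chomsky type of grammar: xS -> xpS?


LHS has context (more than one symbol) and |LHS| ≤ |RHS|
Classification: Type 1 (Context-Sensitive)


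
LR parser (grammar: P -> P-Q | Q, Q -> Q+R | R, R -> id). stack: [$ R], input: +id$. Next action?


'R' (not preceded by Q+) is the handle for Q -> R
Action: reduce (Q -> R)


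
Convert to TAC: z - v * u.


Break into single-operator statements:
t1 = v * u
t2 = z - t1


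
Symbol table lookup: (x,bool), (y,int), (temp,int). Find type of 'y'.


Lookup 'y' → type int


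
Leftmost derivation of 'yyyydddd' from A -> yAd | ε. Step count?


Derivation: A => yAd => yyAdd => yyyAddd => yyyyAdddd => yyyydddd
Steps: 5


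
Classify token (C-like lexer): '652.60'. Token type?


Pattern: digits with a decimal point
Type: FLOAT_LITERAL


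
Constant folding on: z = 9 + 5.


9 + 5 = 14 at compile time
Optimized: z = 14


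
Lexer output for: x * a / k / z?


Scan left to right, longest-match per lexeme
Tokens: ID(x), OP(*), ID(a), OP(/), ID(k), OP(/), ID(z)


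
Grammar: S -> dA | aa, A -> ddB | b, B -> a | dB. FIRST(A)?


Per alternative of A: FIRST(ddB) = {d}; FIRST(b) = {b}
FIRST(A) = {b, d}


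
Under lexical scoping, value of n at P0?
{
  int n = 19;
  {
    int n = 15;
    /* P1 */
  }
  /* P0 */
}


n declared in the same block as P0
n = 19


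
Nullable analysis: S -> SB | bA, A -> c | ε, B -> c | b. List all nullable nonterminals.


A nonterminal is nullable iff some alternative derives ε (directly, or every symbol in it is nullable)
Nullable: {A}


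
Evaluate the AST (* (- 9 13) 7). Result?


Evaluate inner: (- 9 13) = -4
Evaluate root: (* -4 7) = -28
Result: -28


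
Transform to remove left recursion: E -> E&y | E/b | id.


Left-recursive alternatives: E&y, E/b; non-recursive: id
Introduce E': E -> idE', E' -> &yE' | /bE' | ε


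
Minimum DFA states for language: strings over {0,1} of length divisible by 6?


Track length mod 6: states 0..5, accept at 0
Minimal DFA: 6 states


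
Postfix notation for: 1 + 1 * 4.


* has higher precedence, evaluate 1*4 first
Postfix: 1 1 4 * +


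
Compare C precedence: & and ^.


'&' is bitwise AND (level 5); '^' is bitwise XOR (level 4)
Higher level binds tighter
'&' has higher precedence than '^'


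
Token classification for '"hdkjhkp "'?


Pattern: double-quoted sequence
Type: STRING_LITERAL


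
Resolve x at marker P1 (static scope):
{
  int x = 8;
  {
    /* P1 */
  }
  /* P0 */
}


P1's block does not declare x; resolves to the enclosing declaration at depth 0
x = 8


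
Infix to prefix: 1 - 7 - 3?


left-to-right (same/higher precedence on left): tree is (- (- 1 7) 3)
Prefix: - - 1 7 3


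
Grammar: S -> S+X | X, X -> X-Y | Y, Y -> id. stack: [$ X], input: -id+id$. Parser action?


shift '-' to continue X -> X-Y
Action: shift


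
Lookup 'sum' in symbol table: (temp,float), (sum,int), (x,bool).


Lookup 'sum' → type int


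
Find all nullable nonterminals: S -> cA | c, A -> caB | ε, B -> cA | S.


A nonterminal is nullable iff some alternative derives ε (directly, or every symbol in it is nullable)
Nullable: {A}


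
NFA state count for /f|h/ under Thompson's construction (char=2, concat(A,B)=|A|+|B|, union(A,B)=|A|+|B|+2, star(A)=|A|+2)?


Syntax tree has 2 char leaf(s), 1 union(s), 0 star(s)
chars contribute 2×2 = 4; each union adds +2; each star adds +2
Total: 4 + 2 + 0 = 6 states


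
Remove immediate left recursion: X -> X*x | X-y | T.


Left-recursive alternatives: X*x, X-y; non-recursive: T
Introduce X': X -> TX', X' -> *xX' | -yX' | ε


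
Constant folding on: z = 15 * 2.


15 * 2 = 30 at compile time
Optimized: z = 30


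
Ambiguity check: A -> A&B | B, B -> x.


precedence layered via separate nonterminal B: deterministic
Unambiguous


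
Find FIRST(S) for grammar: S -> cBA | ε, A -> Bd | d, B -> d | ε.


Per alternative of S: FIRST(cBA) = {c}; FIRST(ε) = {ε}
FIRST(S) = {c, ε}


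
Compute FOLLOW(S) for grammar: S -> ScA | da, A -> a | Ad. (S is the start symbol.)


$ ∈ FOLLOW(S). For each A -> αBβ: add FIRST(β)\{ε} to FOLLOW(B); if β nullable, add FOLLOW(A).
FOLLOW(S) = {$, c}


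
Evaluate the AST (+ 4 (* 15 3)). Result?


Evaluate inner: (* 15 3) = 45
Evaluate root: (+ 4 45) = 49
Result: 49


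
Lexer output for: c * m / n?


Scan left to right, longest-match per lexeme
Tokens: ID(c), OP(*), ID(m), OP(/), ID(n)


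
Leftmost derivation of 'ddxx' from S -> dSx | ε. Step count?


Derivation: S => dSx => ddSxx => ddxx
Steps: 3


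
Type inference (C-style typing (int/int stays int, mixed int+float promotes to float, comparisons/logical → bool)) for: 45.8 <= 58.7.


Operand types: float <= float
Rule: comparison yields bool
Result type: bool


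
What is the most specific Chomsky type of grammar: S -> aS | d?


Right-linear: every RHS is a terminal or a terminal followed by one nonterminal
Classification: Type 3 (Regular)


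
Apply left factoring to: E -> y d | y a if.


Common prefix: 'y'
Factored: E -> y E', E' -> d | a if


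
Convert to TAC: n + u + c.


Break into single-operator statements:
t1 = n + u
t2 = t1 + c


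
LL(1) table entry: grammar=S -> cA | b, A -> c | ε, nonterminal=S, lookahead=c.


For [S, c]: 'c' ∈ FIRST(cA)
Entry: S -> cA


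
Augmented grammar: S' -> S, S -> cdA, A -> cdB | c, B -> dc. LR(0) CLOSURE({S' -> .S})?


Start: S' -> .S
For each item with dot before a nonterminal B, add B -> .γ for every B-production
Closure: [S' -> .S, S -> .cdA]


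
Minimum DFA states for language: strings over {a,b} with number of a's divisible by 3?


Track (count of a) mod 3: states 0..2, accept at 0
Minimal DFA: 3 states


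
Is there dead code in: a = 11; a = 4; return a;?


first assignment to a is overwritten before any read
Dead: 'a = 11'


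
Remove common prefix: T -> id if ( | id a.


Common prefix: 'id'
Factored: T -> id T', T' -> if ( | a


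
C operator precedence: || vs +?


'+' is additive (level 9); '||' is logical OR (level 1)
Higher level binds tighter
'+' has higher precedence than '||'


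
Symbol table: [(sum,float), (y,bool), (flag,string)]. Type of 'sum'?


Lookup 'sum' → type float


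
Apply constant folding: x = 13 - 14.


13 - 14 = -1 at compile time
Optimized: x = -1


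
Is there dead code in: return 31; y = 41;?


statement follows a return and is unreachable
Dead: 'y = 41'


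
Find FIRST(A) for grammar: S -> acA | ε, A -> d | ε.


Per alternative of A: FIRST(d) = {d}; FIRST(ε) = {ε}
FIRST(A) = {d, ε}


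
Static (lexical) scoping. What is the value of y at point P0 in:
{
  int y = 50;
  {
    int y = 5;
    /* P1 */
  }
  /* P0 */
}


y declared in the same block as P0
y = 50


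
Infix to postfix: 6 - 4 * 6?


* has higher precedence, evaluate 4*6 first
Postfix: 6 4 6 * -


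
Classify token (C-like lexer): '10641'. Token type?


Pattern: digits only
Type: INTEGER_LITERAL


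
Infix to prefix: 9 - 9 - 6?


left-to-right (same/higher precedence on left): tree is (- (- 9 9) 6)
Prefix: - - 9 9 6


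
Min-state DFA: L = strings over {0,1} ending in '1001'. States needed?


Track the longest suffix of input matching a prefix of '1001': 5 classes (prefixes of length 0..4)
Minimal DFA: 5 states


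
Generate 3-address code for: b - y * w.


Break into single-operator statements:
t1 = y * w
t2 = b - t1


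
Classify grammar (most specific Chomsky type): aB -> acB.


LHS has context (more than one symbol) and |LHS| ≤ |RHS|
Classification: Type 1 (Context-Sensitive)


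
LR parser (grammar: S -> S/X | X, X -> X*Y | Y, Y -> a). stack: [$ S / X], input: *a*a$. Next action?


'*' can extend X; shift to build X -> X*Y
Action: shift


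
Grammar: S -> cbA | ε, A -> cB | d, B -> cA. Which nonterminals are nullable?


A nonterminal is nullable iff some alternative derives ε (directly, or every symbol in it is nullable)
Nullable: {S}


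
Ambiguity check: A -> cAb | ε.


balanced c^n…b^n: each string has a unique parse
Unambiguous


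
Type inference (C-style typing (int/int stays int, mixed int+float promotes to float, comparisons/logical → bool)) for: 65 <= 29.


Operand types: int <= int
Rule: comparison yields bool
Result type: bool


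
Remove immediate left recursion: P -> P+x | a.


Left-recursive alternatives: P+x; non-recursive: a
Introduce P': P -> aP', P' -> +xP' | ε


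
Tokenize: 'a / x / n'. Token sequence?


Scan left to right, longest-match per lexeme
Tokens: ID(a), OP(/), ID(x), OP(/), ID(n)


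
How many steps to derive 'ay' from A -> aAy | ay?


Derivation: A => ay
Steps: 1


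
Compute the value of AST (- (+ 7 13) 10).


Evaluate inner: (+ 7 13) = 20
Evaluate root: (- 20 10) = 10
Result: 10


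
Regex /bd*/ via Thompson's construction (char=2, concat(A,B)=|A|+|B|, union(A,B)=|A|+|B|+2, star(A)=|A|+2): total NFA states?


Syntax tree has 2 char leaf(s), 0 union(s), 1 star(s)
chars contribute 2×2 = 4; each union adds +2; each star adds +2
Total: 4 + 0 + 2 = 6 states


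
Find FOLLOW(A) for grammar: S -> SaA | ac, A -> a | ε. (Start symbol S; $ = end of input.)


$ ∈ FOLLOW(S). For each A -> αBβ: add FIRST(β)\{ε} to FOLLOW(B); if β nullable, add FOLLOW(A).
FOLLOW(A) = {$, a}


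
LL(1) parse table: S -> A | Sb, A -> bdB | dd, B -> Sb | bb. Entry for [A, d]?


For [A, d]: 'd' ∈ FIRST(dd)
Entry: A -> dd


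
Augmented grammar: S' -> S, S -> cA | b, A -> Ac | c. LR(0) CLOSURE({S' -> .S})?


Start: S' -> .S
For each item with dot before a nonterminal B, add B -> .γ for every B-production
Closure: [S' -> .S, S -> .cA, S -> .b]


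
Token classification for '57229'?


Pattern: digits only
Type: INTEGER_LITERAL


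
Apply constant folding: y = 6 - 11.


6 - 11 = -5 at compile time
Optimized: y = -5


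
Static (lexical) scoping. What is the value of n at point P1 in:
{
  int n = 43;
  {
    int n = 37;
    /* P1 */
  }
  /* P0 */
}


n declared in the same block as P1
n = 37


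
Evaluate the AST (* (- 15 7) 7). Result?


Evaluate inner: (- 15 7) = 8
Evaluate root: (* 8 7) = 56
Result: 56


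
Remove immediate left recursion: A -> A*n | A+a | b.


Left-recursive alternatives: A*n, A+a; non-recursive: b
Introduce A': A -> bA', A' -> *nA' | +aA' | ε


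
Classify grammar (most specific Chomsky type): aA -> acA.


LHS has context (more than one symbol) and |LHS| ≤ |RHS|
Classification: Type 1 (Context-Sensitive)


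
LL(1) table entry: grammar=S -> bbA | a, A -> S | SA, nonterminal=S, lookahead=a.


For [S, a]: 'a' ∈ FIRST(a)
Entry: S -> a


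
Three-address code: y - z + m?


Break into single-operator statements:
t1 = y - z
t2 = t1 + m


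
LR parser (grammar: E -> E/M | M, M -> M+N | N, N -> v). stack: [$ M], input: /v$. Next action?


lookahead ∉ {+} so M won't extend; reduce E -> M
Action: reduce (E -> M)


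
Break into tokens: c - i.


Scan left to right, longest-match per lexeme
Tokens: ID(c), OP(-), ID(i)


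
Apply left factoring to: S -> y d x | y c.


Common prefix: 'y'
Factored: S -> y S', S' -> d x | c


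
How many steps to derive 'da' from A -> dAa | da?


Derivation: A => da
Steps: 1


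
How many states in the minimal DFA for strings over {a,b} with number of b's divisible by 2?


Track (count of b) mod 2: states 0..1, accept at 0
Minimal DFA: 2 states


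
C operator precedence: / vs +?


'/' is multiplicative (level 10); '+' is additive (level 9)
Higher level binds tighter
'/' has higher precedence than '+'


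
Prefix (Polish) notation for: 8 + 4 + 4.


left-to-right (same/higher precedence on left): tree is (+ (+ 8 4) 4)
Prefix: + + 8 4 4


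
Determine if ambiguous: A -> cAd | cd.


balanced c^n…d^n: each string has a unique parse
Unambiguous


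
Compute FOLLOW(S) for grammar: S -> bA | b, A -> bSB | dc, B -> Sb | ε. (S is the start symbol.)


$ ∈ FOLLOW(S). For each A -> αBβ: add FIRST(β)\{ε} to FOLLOW(B); if β nullable, add FOLLOW(A).
FOLLOW(S) = {$, b}


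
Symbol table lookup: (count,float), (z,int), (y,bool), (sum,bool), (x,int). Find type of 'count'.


Lookup 'count' → type float


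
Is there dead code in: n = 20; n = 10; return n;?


first assignment to n is overwritten before any read
Dead: 'n = 20'


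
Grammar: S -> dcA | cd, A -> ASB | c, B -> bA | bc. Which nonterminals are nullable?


A nonterminal is nullable iff some alternative derives ε (directly, or every symbol in it is nullable)
Nullable: {}
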